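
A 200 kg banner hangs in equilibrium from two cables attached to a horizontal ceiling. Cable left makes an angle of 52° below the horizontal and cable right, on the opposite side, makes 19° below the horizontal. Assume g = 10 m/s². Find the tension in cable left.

Weight W = 200 × 10 = 2000 N acts straight down.
Horizontal: T_left cos 52° = T_right cos 19°  →  T_right = 0.6511 T_left.
Vertical: T_left sin 52° + T_right sin 19° = 2000.
Substituting the horizontal relation into the vertical equation gives 1 T_left = 2000, so T_left = 2000 N.

T_left ≈ 2000 N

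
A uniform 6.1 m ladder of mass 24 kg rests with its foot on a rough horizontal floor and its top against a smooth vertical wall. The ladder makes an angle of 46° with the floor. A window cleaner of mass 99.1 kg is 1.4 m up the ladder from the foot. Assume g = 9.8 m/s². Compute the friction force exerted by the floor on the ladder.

Torques about the foot: N_wall · 6.1 sin 46° = 24×9.8×3.05 cos 46° + 99.1×9.8×1.4 cos 46° → N_wall = 328.81 N.
ΣF_x = 0: f_floor = N_wall = 328.81 N.

f ≈ 329 N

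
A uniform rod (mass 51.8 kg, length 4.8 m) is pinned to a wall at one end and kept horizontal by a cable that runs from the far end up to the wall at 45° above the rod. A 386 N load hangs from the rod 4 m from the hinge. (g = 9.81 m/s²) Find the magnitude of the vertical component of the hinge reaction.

|H_y| ≈ 318 N

Take torques about the hinge: T sin 45° · 4.8 = 51.8×9.81×2.4 + 386×4 = 2763.6 N·m.
So T = 2763.6 / (0.7071 × 4.8) = 814.23 N.
ΣF_y = 0: H_y = (51.8×9.81 + 386) − T sin 45° = 894.16 − 575.75 = 318.41 N.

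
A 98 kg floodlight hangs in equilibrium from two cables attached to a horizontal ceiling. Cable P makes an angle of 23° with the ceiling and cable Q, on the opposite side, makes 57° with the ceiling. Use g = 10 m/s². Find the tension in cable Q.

T_Q ≈ 916 N

Weight W = 98 × 10 = 980 N acts straight down.
Horizontal: T_P cos 23° = T_Q cos 57°  →  T_P = 0.5917 T_Q.
Vertical: T_P sin 23° + T_Q sin 57° = 980.
Substituting the horizontal relation into the vertical equation gives 1.07 T_Q = 980, so T_Q = 916 N.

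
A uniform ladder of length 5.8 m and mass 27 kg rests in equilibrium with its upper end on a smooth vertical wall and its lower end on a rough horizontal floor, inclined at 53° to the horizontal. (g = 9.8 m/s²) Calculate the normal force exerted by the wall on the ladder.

Torques about the foot: N_wall · 5.8 sin 53° = 27×9.8×2.9 cos 53° → N_wall = 99.695 N.

N_wall ≈ 99.7 N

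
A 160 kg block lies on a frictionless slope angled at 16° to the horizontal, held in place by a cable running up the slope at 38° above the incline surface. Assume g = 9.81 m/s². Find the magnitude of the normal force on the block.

Take axes along and perpendicular to the incline. Weight components: W sin 16° = 432.6 N down-slope, W cos 16° = 1509 N into the surface.
Along incline: T cos 38° = W sin 16° → T = 549 N.
Perpendicular: N = W cos 16° − T sin 38° = 1171 N.

N ≈ 1170 N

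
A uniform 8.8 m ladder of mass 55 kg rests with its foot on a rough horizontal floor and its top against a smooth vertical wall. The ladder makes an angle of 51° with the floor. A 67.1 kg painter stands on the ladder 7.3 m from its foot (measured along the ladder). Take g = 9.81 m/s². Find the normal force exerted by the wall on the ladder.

N_wall ≈ 661 N

Torques about the foot: N_wall · 8.8 sin 51° = 55×9.81×4.4 cos 51° + 67.1×9.81×7.3 cos 51° → N_wall = 660.64 N.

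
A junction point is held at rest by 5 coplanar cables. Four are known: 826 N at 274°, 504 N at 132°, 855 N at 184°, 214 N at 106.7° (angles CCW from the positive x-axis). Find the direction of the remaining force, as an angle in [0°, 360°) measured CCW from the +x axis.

Sum the known components: ΣF_x = -1194 N, ΣF_y = -304.1 N.
For equilibrium the remaining force must supply (−ΣF_x, −ΣF_y) = (1194, 304.1) N.
Magnitude = √((1194)² + (304.1)²) = 1232 N; direction = atan2(304.1, 1194) = 14.3°.

θ ≈ 14.3°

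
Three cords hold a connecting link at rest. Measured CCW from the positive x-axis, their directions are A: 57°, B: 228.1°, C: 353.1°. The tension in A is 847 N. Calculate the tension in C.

T_C ≈ 160 N

Resolve: ΣF_x = 847 cos 57° + T_B cos 228.1° + T_C cos 353.1° = 0.
        ΣF_y = 847 sin 57° + T_B sin 228.1° + T_C sin 353.1° = 0.
The known terms sum to (461.3, 710.4) N, so -0.6678 T_B + 0.9928 T_C = -461.3 and -0.7443 T_B − 0.1201 T_C = -710.4.
Solving simultaneously: T_B = 928.6 N, T_C = 160 N.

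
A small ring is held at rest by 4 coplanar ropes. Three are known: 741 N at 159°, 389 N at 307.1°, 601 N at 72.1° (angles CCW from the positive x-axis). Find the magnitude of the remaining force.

Sum the known components: ΣF_x = -272.4 N, ΣF_y = 527.2 N.
For equilibrium the remaining force must supply (−ΣF_x, −ΣF_y) = (272.4, -527.2) N.
Magnitude = √((272.4)² + (-527.2)²) = 593.4 N; direction = atan2(-527.2, 272.4) = 297.3°.

F ≈ 593 N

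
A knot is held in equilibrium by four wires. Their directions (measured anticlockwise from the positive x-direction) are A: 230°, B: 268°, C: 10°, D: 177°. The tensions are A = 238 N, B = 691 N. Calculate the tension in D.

Resolve: ΣF_x = 238 cos 230° + 691 cos 268° + T_C cos 10° + T_D cos 177° = 0.
        ΣF_y = 238 sin 230° + 691 sin 268° + T_C sin 10° + T_D sin 177° = 0.
The known terms sum to (-177.1, -872.9) N, so 0.9848 T_C − 0.9986 T_D = 177.1 and 0.1736 T_C + 0.0523 T_D = 872.9.
Solving simultaneously: T_C = 3916 N, T_D = 3685 N.

T_D ≈ 3680 N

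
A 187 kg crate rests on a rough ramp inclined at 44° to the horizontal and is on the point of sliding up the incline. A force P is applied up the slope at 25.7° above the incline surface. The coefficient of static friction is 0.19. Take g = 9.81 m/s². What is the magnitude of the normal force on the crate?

N ≈ 647 N

On the verge of sliding up the incline, friction equals μN and acts down the slope.
Perpendicular: N + P sin 25.7° = W cos 44° = 1320 N.
Along incline: P cos 25.7° = W sin 44° + μN  with W sin 44° = 1274 N.
Solving the pair for P and N: P = 1551 N, N = 647.1 N (and f = μN = 123 N).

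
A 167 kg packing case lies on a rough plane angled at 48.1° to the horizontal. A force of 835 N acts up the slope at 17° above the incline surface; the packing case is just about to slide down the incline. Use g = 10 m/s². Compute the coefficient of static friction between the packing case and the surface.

μ ≈ 0.510

On the verge of sliding down the incline, friction is at its maximum μN and acts up the slope.
Perpendicular to incline: N = W cos 48.1° − P sin 17° = 1115 − 244.1 = 871.1 N.
Along incline: P cos 17° + μN = W sin 48.1° → μ = (W sin 48.1° − P cos 17°) / N = 0.5102.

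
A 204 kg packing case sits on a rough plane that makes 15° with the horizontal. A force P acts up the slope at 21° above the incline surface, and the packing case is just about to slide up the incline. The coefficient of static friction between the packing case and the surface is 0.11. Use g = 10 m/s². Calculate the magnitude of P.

On the verge of sliding up the incline, friction equals μN and acts down the slope.
Perpendicular: N + P sin 21° = W cos 15° = 1970 N.
Along incline: P cos 21° = W sin 15° + μN  with W sin 15° = 528 N.
Solving the pair for P and N: P = 765.4 N, N = 1696 N (and f = μN = 186.6 N).

P ≈ 765 N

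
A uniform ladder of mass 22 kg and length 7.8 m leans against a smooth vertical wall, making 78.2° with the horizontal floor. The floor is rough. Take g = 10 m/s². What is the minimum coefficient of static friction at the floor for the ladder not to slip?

μ_min ≈ 0.104

ΣF_y = 0: N_floor = 22×10 = 220 N.
Torques about the foot: N_wall · 7.8 sin 78.2° = 22×10×3.9 cos 78.2° → N_wall = 22.98 N.
ΣF_x = 0: f_floor = N_wall = 22.98 N.
μ_min = f_floor / N_floor = 22.98 / 220 = 0.1045.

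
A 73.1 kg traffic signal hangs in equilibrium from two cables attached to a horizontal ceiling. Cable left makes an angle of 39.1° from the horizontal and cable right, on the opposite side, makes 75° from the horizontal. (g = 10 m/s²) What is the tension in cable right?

Weight W = 73.1 × 10 = 731 N acts straight down.
Horizontal: T_left cos 39.1° = T_right cos 75°  →  T_left = 0.3335 T_right.
Vertical: T_left sin 39.1° + T_right sin 75° = 731.
Substituting the horizontal relation into the vertical equation gives 1.176 T_right = 731, so T_right = 621.5 N.

T_right ≈ 621 N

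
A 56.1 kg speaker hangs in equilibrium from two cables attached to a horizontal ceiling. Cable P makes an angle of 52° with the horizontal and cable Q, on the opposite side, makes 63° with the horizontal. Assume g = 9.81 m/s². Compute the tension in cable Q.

T_Q ≈ 374 N

Weight W = 56.1 × 9.81 = 550.3 N acts straight down.
Horizontal: T_P cos 52° = T_Q cos 63°  →  T_P = 0.7374 T_Q.
Vertical: T_P sin 52° + T_Q sin 63° = 550.3.
Substituting the horizontal relation into the vertical equation gives 1.472 T_Q = 550.3, so T_Q = 373.9 N.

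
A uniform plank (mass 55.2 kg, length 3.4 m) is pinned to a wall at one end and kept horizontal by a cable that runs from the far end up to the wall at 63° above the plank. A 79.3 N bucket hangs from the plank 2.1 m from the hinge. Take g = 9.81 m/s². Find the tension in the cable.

Take torques about the hinge: T sin 63° · 3.4 = 55.2×9.81×1.7 + 79.3×2.1 = 1087.1 N·m.
So T = 1087.1 / (0.8910 × 3.4) = 358.85 N.

T ≈ 359 N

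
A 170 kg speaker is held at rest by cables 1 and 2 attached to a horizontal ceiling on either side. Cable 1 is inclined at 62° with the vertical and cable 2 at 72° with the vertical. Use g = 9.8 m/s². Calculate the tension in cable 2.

T_2 ≈ 2040 N

Angles from the horizontal: cable 1 is 90° − 62° = 28°, cable 2 is 90° − 72° = 18°.
Weight W = 170 × 9.8 = 1666 N acts straight down.
Horizontal: T_1 cos 28° = T_2 cos 18°  →  T_1 = 1.077 T_2.
Vertical: T_1 sin 28° + T_2 sin 18° = 1666.
Substituting the horizontal relation into the vertical equation gives 0.8147 T_2 = 1666, so T_2 = 2045 N.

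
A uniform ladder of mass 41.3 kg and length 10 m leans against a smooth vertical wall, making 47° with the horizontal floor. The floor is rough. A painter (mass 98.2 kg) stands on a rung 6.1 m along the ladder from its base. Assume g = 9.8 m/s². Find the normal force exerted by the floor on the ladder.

N_floor ≈ 1370 N

ΣF_y = 0: N_floor = 41.3×9.8 + 98.2×9.8 = 1367.1 N.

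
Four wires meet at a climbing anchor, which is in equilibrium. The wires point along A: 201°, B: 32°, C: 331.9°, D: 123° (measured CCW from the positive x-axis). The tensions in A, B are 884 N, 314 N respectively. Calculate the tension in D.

Resolve: ΣF_x = 884 cos 201° + 314 cos 32° + T_C cos 331.9° + T_D cos 123° = 0.
        ΣF_y = 884 sin 201° + 314 sin 32° + T_C sin 331.9° + T_D sin 123° = 0.
The known terms sum to (-559, -150.4) N, so 0.8821 T_C − 0.5446 T_D = 559 and -0.4710 T_C + 0.8387 T_D = 150.4.
Solving simultaneously: T_C = 1140 N, T_D = 819.3 N.

T_D ≈ 819 N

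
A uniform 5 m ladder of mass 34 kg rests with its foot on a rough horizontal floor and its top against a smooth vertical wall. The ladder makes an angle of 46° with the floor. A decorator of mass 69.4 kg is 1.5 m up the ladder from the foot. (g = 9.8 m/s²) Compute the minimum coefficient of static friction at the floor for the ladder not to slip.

ΣF_y = 0: N_floor = 34×9.8 + 69.4×9.8 = 1013.3 N.
Torques about the foot: N_wall · 5 sin 46° = 34×9.8×2.5 cos 46° + 69.4×9.8×1.5 cos 46° → N_wall = 357.92 N.
ΣF_x = 0: f_floor = N_wall = 357.92 N.
μ_min = f_floor / N_floor = 357.92 / 1013.3 = 0.3532.

μ_min ≈ 0.353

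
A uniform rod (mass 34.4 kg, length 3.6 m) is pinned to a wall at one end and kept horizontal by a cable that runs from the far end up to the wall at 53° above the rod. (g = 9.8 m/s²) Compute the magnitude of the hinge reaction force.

Take torques about the hinge: T sin 53° · 3.6 = 34.4×9.8×1.8 = 606.82 N·m.
So T = 606.82 / (0.7986 × 3.6) = 211.06 N.
ΣF_x = 0: H_x = T cos 53° = 127.02 N.
ΣF_y = 0: H_y = (34.4×9.8) − T sin 53° = 337.12 − 168.56 = 168.56 N.
|H| = √(H_x² + H_y²) = √((127.02)² + (168.56)²) = 211.06 N.

|H| ≈ 211 N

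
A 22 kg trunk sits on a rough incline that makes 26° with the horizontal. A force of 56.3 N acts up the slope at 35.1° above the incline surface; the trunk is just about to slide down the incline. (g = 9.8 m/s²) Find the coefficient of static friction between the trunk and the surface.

μ ≈ 0.300

On the verge of sliding down the incline, friction is at its maximum μN and acts up the slope.
Perpendicular to incline: N = W cos 26° − P sin 35.1° = 193.8 − 32.37 = 161.4 N.
Along incline: P cos 35.1° + μN = W sin 26° → μ = (W sin 26° − P cos 35.1°) / N = 0.3002.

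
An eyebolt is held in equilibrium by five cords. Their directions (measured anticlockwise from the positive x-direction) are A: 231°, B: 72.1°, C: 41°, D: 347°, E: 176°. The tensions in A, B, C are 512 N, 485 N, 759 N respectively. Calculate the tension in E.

T_E ≈ 4070 N

Resolve: ΣF_x = 512 cos 231° + 485 cos 72.1° + 759 cos 41° + T_D cos 347° + T_E cos 176° = 0.
        ΣF_y = 512 sin 231° + 485 sin 72.1° + 759 sin 41° + T_D sin 347° + T_E sin 176° = 0.
The known terms sum to (399.7, 561.6) N, so 0.9744 T_D − 0.9976 T_E = -399.7 and -0.2250 T_D + 0.0698 T_E = -561.6.
Solving simultaneously: T_D = 3759 N, T_E = 4073 N.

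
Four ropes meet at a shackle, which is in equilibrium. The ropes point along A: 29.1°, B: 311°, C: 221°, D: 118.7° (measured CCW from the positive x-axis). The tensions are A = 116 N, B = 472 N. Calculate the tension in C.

T_C ≈ 222 N

Resolve: ΣF_x = 116 cos 29.1° + 472 cos 311° + T_C cos 221° + T_D cos 118.7° = 0.
        ΣF_y = 116 sin 29.1° + 472 sin 311° + T_C sin 221° + T_D sin 118.7° = 0.
The known terms sum to (411, -299.8) N, so -0.7547 T_C − 0.4802 T_D = -411 and -0.6561 T_C + 0.8771 T_D = 299.8.
Solving simultaneously: T_C = 221.6 N, T_D = 507.6 N.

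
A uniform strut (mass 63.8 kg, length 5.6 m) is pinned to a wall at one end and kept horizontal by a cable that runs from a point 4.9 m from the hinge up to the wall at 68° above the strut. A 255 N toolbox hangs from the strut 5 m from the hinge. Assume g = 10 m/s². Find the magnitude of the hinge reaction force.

Take torques about the hinge: T sin 68° · 4.9 = 63.8×10×2.8 + 255×5 = 3061.4 N·m.
So T = 3061.4 / (0.9272 × 4.9) = 673.84 N.
ΣF_x = 0: H_x = T cos 68° = 252.43 N.
ΣF_y = 0: H_y = (63.8×10 + 255) − T sin 68° = 893 − 624.78 = 268.22 N.
|H| = √(H_x² + H_y²) = √((252.43)² + (268.22)²) = 368.32 N.

|H| ≈ 368 N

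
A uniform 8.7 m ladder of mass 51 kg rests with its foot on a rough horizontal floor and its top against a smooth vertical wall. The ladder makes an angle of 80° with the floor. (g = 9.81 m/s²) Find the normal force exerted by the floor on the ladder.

ΣF_y = 0: N_floor = 51×9.81 = 500.31 N.

N_floor ≈ 500 N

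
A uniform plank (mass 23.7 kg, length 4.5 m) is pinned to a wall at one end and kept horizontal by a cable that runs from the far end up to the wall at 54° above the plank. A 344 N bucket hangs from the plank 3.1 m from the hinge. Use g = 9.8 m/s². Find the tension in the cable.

T ≈ 436 N

Take torques about the hinge: T sin 54° · 4.5 = 23.7×9.8×2.25 + 344×3.1 = 1589 N·m.
So T = 1589 / (0.8090 × 4.5) = 436.47 N.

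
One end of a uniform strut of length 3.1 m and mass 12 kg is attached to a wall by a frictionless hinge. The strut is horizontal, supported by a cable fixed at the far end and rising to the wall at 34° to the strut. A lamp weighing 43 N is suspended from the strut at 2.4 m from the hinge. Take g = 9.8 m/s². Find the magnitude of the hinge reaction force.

Take torques about the hinge: T sin 34° · 3.1 = 12×9.8×1.55 + 43×2.4 = 285.48 N·m.
So T = 285.48 / (0.5592 × 3.1) = 164.68 N.
ΣF_x = 0: H_x = T cos 34° = 136.53 N.
ΣF_y = 0: H_y = (12×9.8 + 43) − T sin 34° = 160.6 − 92.09 = 68.51 N.
|H| = √(H_x² + H_y²) = √((136.53)² + (68.51)²) = 152.75 N.

|H| ≈ 153 N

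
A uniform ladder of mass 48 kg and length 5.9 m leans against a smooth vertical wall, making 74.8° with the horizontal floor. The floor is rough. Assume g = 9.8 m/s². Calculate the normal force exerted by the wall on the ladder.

N_wall ≈ 63.9 N

Torques about the foot: N_wall · 5.9 sin 74.8° = 48×9.8×2.95 cos 74.8° → N_wall = 63.902 N.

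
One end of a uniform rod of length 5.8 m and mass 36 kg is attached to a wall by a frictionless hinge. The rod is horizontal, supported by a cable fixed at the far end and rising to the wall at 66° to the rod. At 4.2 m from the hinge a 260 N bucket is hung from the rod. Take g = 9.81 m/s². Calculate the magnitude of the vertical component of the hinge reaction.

Take torques about the hinge: T sin 66° · 5.8 = 36×9.81×2.9 + 260×4.2 = 2116.2 N·m.
So T = 2116.2 / (0.9135 × 5.8) = 399.38 N.
ΣF_y = 0: H_y = (36×9.81 + 260) − T sin 66° = 613.16 − 364.86 = 248.3 N.

|H_y| ≈ 248 N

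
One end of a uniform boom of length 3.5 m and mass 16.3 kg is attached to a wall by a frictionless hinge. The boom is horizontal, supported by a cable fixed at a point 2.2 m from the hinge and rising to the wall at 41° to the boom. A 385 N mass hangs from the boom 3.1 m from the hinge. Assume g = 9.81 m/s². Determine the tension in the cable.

Take torques about the hinge: T sin 41° · 2.2 = 16.3×9.81×1.75 + 385×3.1 = 1473.3 N·m.
So T = 1473.3 / (0.6561 × 2.2) = 1020.8 N.

T ≈ 1020 N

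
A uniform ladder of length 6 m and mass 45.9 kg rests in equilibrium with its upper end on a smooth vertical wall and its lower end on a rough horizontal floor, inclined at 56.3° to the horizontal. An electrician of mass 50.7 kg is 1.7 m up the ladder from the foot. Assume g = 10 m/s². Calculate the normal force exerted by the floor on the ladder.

N_floor ≈ 966 N

ΣF_y = 0: N_floor = 45.9×10 + 50.7×10 = 966 N.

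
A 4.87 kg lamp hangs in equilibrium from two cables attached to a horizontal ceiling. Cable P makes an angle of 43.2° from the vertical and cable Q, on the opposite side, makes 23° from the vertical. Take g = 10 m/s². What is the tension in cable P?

T_P ≈ 20.8 N

Angles from the horizontal: cable P is 90° − 43.2° = 46.8°, cable Q is 90° − 23° = 67°.
Weight W = 4.87 × 10 = 48.7 N acts straight down.
Horizontal: T_P cos 46.8° = T_Q cos 67°  →  T_Q = 1.752 T_P.
Vertical: T_P sin 46.8° + T_Q sin 67° = 48.7.
Substituting the horizontal relation into the vertical equation gives 2.342 T_P = 48.7, so T_P = 20.8 N.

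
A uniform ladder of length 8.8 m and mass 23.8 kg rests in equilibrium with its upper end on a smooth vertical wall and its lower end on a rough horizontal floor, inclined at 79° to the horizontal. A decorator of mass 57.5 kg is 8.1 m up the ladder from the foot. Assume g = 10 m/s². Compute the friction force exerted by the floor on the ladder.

f ≈ 126 N

Torques about the foot: N_wall · 8.8 sin 79° = 23.8×10×4.4 cos 79° + 57.5×10×8.1 cos 79° → N_wall = 126.01 N.
ΣF_x = 0: f_floor = N_wall = 126.01 N.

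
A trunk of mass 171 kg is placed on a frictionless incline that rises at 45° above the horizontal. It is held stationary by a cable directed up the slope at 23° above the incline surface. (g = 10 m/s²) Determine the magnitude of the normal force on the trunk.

N ≈ 696 N

Take axes along and perpendicular to the incline. Weight components: W sin 45° = 1209 N down-slope, W cos 45° = 1209 N into the surface.
Along incline: T cos 23° = W sin 45° → T = 1314 N.
Perpendicular: N = W cos 45° − T sin 23° = 695.9 N.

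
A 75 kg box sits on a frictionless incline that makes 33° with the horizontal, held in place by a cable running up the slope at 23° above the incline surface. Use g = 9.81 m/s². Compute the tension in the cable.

T ≈ 435 N

Take axes along and perpendicular to the incline. Weight components: W sin 33° = 400.7 N down-slope, W cos 33° = 617.1 N into the surface.
Along incline: T cos 23° = W sin 33° → T = 435.3 N.
Perpendicular: N = W cos 33° − T sin 23° = 447 N.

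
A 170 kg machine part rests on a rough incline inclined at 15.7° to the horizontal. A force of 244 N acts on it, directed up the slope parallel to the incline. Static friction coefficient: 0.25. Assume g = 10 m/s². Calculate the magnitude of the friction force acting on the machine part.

Axes along / perpendicular to the incline. W sin 15.7° = 460 N down-slope; W cos 15.7° = 1637 N into the surface.
Perpendicular: N = W cos 15.7° − P sin 0° = 1637 − 0 = 1637 N.
Along incline: P cos 0° + f = W sin 15.7° (friction acts up-slope) → f = 460 − 244 = 216 N.
|f| = 216 N ≤ μN = 409.1 N, so the machine part is indeed static.

f ≈ 216 N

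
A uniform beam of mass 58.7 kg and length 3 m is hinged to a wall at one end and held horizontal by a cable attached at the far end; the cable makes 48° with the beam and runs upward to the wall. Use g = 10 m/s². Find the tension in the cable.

Take torques about the hinge: T sin 48° · 3 = 58.7×10×1.5 = 880.5 N·m.
So T = 880.5 / (0.7431 × 3) = 394.94 N.

T ≈ 395 N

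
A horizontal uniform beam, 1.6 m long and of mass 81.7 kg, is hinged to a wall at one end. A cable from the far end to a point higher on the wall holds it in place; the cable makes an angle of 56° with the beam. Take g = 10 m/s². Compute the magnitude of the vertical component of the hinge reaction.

Take torques about the hinge: T sin 56° · 1.6 = 81.7×10×0.8 = 653.6 N·m.
So T = 653.6 / (0.8290 × 1.6) = 492.74 N.
ΣF_y = 0: H_y = (81.7×10) − T sin 56° = 817 − 408.5 = 408.5 N.

|H_y| ≈ 408 N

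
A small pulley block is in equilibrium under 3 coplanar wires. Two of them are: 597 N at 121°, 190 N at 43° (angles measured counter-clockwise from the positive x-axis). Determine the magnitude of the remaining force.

Sum the known components: ΣF_x = -168.5 N, ΣF_y = 641.3 N.
For equilibrium the remaining force must supply (−ΣF_x, −ΣF_y) = (168.5, -641.3) N.
Magnitude = √((168.5)² + (-641.3)²) = 663.1 N; direction = atan2(-641.3, 168.5) = 284.7°.

F ≈ 663 N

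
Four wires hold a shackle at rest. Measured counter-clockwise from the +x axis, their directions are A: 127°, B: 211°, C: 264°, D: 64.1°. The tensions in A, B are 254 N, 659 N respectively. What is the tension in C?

Resolve: ΣF_x = 254 cos 127° + 659 cos 211° + T_C cos 264° + T_D cos 64.1° = 0.
        ΣF_y = 254 sin 127° + 659 sin 211° + T_C sin 264° + T_D sin 64.1° = 0.
The known terms sum to (-717.7, -136.6) N, so -0.1045 T_C + 0.4368 T_D = 717.7 and -0.9945 T_C + 0.8996 T_D = 136.6.
Solving simultaneously: T_C = 1722 N, T_D = 2055 N.

T_C ≈ 1720 N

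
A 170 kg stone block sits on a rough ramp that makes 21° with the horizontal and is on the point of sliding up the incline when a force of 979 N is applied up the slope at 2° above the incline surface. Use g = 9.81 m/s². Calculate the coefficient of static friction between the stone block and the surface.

On the verge of sliding up the incline, friction is at its maximum μN and acts down the slope.
Perpendicular to incline: N = W cos 21° − P sin 2° = 1557 − 34.17 = 1523 N.
Along incline: P cos 2° − μN = W sin 21° → μ = −(W sin 21° − P cos 2°) / N = 0.25.

μ ≈ 0.250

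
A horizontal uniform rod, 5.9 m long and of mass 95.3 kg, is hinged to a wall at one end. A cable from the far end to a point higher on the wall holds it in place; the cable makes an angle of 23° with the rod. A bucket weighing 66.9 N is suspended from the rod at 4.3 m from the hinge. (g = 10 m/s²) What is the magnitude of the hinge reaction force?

Take torques about the hinge: T sin 23° · 5.9 = 95.3×10×2.95 + 66.9×4.3 = 3099 N·m.
So T = 3099 / (0.3907 × 5.9) = 1344.3 N.
ΣF_x = 0: H_x = T cos 23° = 1237.4 N.
ΣF_y = 0: H_y = (95.3×10 + 66.9) − T sin 23° = 1019.9 − 525.26 = 494.64 N.
|H| = √(H_x² + H_y²) = √((1237.4)² + (494.64)²) = 1332.6 N.

|H| ≈ 1330 N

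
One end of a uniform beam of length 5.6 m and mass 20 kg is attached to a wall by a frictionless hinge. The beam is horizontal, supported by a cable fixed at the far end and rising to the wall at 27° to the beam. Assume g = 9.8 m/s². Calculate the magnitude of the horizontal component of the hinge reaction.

Take torques about the hinge: T sin 27° · 5.6 = 20×9.8×2.8 = 548.8 N·m.
So T = 548.8 / (0.4540 × 5.6) = 215.86 N.
ΣF_x = 0: H_x = T cos 27° = 192.34 N.

H_x ≈ 192 N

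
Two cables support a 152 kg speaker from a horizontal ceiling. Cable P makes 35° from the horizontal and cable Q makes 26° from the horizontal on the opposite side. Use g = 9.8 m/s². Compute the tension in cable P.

Weight W = 152 × 9.8 = 1490 N acts straight down.
Horizontal: T_P cos 35° = T_Q cos 26°  →  T_Q = 0.9114 T_P.
Vertical: T_P sin 35° + T_Q sin 26° = 1490.
Substituting the horizontal relation into the vertical equation gives 0.9731 T_P = 1490, so T_P = 1531 N.

T_P ≈ 1530 N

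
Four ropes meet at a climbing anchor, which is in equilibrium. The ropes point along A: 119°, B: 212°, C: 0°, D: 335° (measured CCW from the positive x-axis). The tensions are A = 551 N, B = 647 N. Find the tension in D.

Resolve: ΣF_x = 551 cos 119° + 647 cos 212° + T_C cos 0° + T_D cos 335° = 0.
        ΣF_y = 551 sin 119° + 647 sin 212° + T_C sin 0° + T_D sin 335° = 0.
The known terms sum to (-815.8, 139.1) N, so 1.0000 T_C + 0.9063 T_D = 815.8 and 0.0000 T_C − 0.4226 T_D = -139.1.
Solving simultaneously: T_C = 517.6 N, T_D = 329 N.

T_D ≈ 329 N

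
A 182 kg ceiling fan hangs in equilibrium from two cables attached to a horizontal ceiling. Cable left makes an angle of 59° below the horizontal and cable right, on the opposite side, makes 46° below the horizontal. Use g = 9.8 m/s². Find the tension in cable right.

T_right ≈ 951 N

Weight W = 182 × 9.8 = 1784 N acts straight down.
Horizontal: T_left cos 59° = T_right cos 46°  →  T_left = 1.349 T_right.
Vertical: T_left sin 59° + T_right sin 46° = 1784.
Substituting the horizontal relation into the vertical equation gives 1.875 T_right = 1784, so T_right = 951 N.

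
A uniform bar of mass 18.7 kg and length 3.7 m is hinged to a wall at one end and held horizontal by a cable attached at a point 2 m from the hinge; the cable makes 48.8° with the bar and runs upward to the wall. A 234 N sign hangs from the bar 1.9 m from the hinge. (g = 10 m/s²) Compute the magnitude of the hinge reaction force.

|H| ≈ 347 N

Take torques about the hinge: T sin 48.8° · 2 = 18.7×10×1.85 + 234×1.9 = 790.55 N·m.
So T = 790.55 / (0.7524 × 2) = 525.34 N.
ΣF_x = 0: H_x = T cos 48.8° = 346.04 N.
ΣF_y = 0: H_y = (18.7×10 + 234) − T sin 48.8° = 421 − 395.27 = 25.725 N.
|H| = √(H_x² + H_y²) = √((346.04)² + (25.725)²) = 346.99 N.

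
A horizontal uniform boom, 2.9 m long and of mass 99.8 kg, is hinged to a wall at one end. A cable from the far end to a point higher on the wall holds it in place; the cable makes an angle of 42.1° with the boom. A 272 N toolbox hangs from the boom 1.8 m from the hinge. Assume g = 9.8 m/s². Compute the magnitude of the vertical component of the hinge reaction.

|H_y| ≈ 592 N

Take torques about the hinge: T sin 42.1° · 2.9 = 99.8×9.8×1.45 + 272×1.8 = 1907.8 N·m.
So T = 1907.8 / (0.6704 × 2.9) = 981.24 N.
ΣF_y = 0: H_y = (99.8×9.8 + 272) − T sin 42.1° = 1250 − 657.85 = 592.19 N.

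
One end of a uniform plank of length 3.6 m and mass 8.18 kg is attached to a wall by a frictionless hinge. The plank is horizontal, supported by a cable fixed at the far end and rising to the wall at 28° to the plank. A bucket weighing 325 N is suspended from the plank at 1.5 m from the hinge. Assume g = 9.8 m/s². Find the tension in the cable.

T ≈ 374 N

Take torques about the hinge: T sin 28° · 3.6 = 8.18×9.8×1.8 + 325×1.5 = 631.8 N·m.
So T = 631.8 / (0.4695 × 3.6) = 373.82 N.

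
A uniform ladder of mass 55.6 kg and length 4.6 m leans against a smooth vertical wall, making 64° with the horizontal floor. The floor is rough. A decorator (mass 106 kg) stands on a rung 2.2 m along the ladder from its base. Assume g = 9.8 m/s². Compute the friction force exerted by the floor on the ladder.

f ≈ 375 N

Torques about the foot: N_wall · 4.6 sin 64° = 55.6×9.8×2.3 cos 64° + 106×9.8×2.2 cos 64° → N_wall = 375.19 N.
ΣF_x = 0: f_floor = N_wall = 375.19 N.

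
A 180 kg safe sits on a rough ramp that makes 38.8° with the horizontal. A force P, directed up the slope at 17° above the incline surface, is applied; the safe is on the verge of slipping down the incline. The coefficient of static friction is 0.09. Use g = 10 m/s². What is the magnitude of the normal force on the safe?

N ≈ 1090 N

On the verge of sliding down the incline, friction equals μN and acts up the slope.
Perpendicular: N + P sin 17° = W cos 38.8° = 1403 N.
Along incline: P cos 17° + μN = W sin 38.8° with W sin 38.8° = 1128 N.
Solving the pair for P and N: P = 1077 N, N = 1088 N (and f = μN = 97.91 N).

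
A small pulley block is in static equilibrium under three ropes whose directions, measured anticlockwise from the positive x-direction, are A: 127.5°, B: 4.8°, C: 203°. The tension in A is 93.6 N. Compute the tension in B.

T_B ≈ 290 N

Resolve: ΣF_x = 93.6 cos 127.5° + T_B cos 4.8° + T_C cos 203° = 0.
        ΣF_y = 93.6 sin 127.5° + T_B sin 4.8° + T_C sin 203° = 0.
The known terms sum to (-56.98, 74.26) N, so 0.9965 T_B − 0.9205 T_C = 56.98 and 0.0837 T_B − 0.3907 T_C = -74.26.
Solving simultaneously: T_B = 290.1 N, T_C = 252.2 N.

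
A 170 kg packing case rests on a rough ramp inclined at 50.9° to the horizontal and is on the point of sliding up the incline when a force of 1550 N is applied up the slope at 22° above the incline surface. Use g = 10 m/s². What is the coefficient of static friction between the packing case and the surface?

μ ≈ 0.240

On the verge of sliding up the incline, friction is at its maximum μN and acts down the slope.
Perpendicular to incline: N = W cos 50.9° − P sin 22° = 1072 − 580.6 = 491.5 N.
Along incline: P cos 22° − μN = W sin 50.9° → μ = −(W sin 50.9° − P cos 22°) / N = 0.2398.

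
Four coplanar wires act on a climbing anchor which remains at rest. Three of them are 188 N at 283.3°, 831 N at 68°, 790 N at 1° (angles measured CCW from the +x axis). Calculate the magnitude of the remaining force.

Sum the known components: ΣF_x = 1144 N, ΣF_y = 601.3 N.
For equilibrium the remaining force must supply (−ΣF_x, −ΣF_y) = (-1144, -601.3) N.
Magnitude = √((-1144)² + (-601.3)²) = 1293 N; direction = atan2(-601.3, -1144) = 207.7°.

F ≈ 1290 N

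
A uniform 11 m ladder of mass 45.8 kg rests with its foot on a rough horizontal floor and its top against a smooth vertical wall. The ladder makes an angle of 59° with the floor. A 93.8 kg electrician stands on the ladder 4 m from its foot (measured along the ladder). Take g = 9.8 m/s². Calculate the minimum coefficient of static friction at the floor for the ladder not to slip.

μ_min ≈ 0.245

ΣF_y = 0: N_floor = 45.8×9.8 + 93.8×9.8 = 1368.1 N.
Torques about the foot: N_wall · 11 sin 59° = 45.8×9.8×5.5 cos 59° + 93.8×9.8×4 cos 59° → N_wall = 335.69 N.
ΣF_x = 0: f_floor = N_wall = 335.69 N.
μ_min = f_floor / N_floor = 335.69 / 1368.1 = 0.2454.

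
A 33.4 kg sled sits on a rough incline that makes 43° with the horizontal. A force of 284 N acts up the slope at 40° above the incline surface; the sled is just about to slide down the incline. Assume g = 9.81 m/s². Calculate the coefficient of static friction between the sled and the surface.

μ ≈ 0.103

On the verge of sliding down the incline, friction is at its maximum μN and acts up the slope.
Perpendicular to incline: N = W cos 43° − P sin 40° = 239.6 − 182.6 = 57.08 N.
Along incline: P cos 40° + μN = W sin 43° → μ = (W sin 43° − P cos 40°) / N = 0.1034.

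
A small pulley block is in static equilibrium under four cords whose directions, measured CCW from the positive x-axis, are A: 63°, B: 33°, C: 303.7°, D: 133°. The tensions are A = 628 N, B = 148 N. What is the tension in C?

Resolve: ΣF_x = 628 cos 63° + 148 cos 33° + T_C cos 303.7° + T_D cos 133° = 0.
        ΣF_y = 628 sin 63° + 148 sin 33° + T_C sin 303.7° + T_D sin 133° = 0.
The known terms sum to (409.2, 640.2) N, so 0.5548 T_C − 0.6820 T_D = -409.2 and -0.8320 T_C + 0.7314 T_D = -640.2.
Solving simultaneously: T_C = 4554 N, T_D = 4305 N.

T_C ≈ 4550 N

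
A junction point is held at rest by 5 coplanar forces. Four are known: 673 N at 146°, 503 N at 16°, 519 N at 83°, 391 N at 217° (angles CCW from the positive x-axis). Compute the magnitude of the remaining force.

F ≈ 858 N

Sum the known components: ΣF_x = -323.4 N, ΣF_y = 794.8 N.
For equilibrium the remaining force must supply (−ΣF_x, −ΣF_y) = (323.4, -794.8) N.
Magnitude = √((323.4)² + (-794.8)²) = 858.1 N; direction = atan2(-794.8, 323.4) = 292.1°.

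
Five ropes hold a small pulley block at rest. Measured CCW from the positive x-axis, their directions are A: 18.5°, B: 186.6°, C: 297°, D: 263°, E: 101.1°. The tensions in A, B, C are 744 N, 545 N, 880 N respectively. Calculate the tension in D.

T_D ≈ 1400 N

Resolve: ΣF_x = 744 cos 18.5° + 545 cos 186.6° + 880 cos 297° + T_D cos 263° + T_E cos 101.1° = 0.
        ΣF_y = 744 sin 18.5° + 545 sin 186.6° + 880 sin 297° + T_D sin 263° + T_E sin 101.1° = 0.
The known terms sum to (563.7, -610.7) N, so -0.1219 T_D − 0.1925 T_E = -563.7 and -0.9925 T_D + 0.9813 T_E = 610.7.
Solving simultaneously: T_D = 1402 N, T_E = 2040 N.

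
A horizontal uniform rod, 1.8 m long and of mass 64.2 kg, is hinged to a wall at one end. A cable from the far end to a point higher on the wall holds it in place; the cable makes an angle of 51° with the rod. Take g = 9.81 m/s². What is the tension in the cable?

Take torques about the hinge: T sin 51° · 1.8 = 64.2×9.81×0.9 = 566.82 N·m.
So T = 566.82 / (0.7771 × 1.8) = 405.2 N.

T ≈ 405 N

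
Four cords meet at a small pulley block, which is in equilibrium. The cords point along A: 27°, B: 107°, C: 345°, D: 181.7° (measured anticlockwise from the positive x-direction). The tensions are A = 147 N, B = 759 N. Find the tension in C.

Resolve: ΣF_x = 147 cos 27° + 759 cos 107° + T_C cos 345° + T_D cos 181.7° = 0.
        ΣF_y = 147 sin 27° + 759 sin 107° + T_C sin 345° + T_D sin 181.7° = 0.
The known terms sum to (-90.93, 792.6) N, so 0.9659 T_C − 0.9996 T_D = 90.93 and -0.2588 T_C − 0.0297 T_D = -792.6.
Solving simultaneously: T_C = 2766 N, T_D = 2582 N.

T_C ≈ 2770 N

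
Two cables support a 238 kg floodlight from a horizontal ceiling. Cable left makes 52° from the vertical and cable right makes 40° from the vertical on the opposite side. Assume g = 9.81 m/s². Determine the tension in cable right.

Angles from the horizontal: cable left is 90° − 52° = 38°, cable right is 90° − 40° = 50°.
Weight W = 238 × 9.81 = 2335 N acts straight down.
Horizontal: T_left cos 38° = T_right cos 50°  →  T_left = 0.8157 T_right.
Vertical: T_left sin 38° + T_right sin 50° = 2335.
Substituting the horizontal relation into the vertical equation gives 1.268 T_right = 2335, so T_right = 1841 N.

T_right ≈ 1840 N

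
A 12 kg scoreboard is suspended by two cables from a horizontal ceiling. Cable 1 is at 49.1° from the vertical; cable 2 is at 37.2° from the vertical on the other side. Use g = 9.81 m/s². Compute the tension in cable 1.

T_1 ≈ 71.3 N

Angles from the horizontal: cable 1 is 90° − 49.1° = 40.9°, cable 2 is 90° − 37.2° = 52.8°.
Weight W = 12 × 9.81 = 117.7 N acts straight down.
Horizontal: T_1 cos 40.9° = T_2 cos 52.8°  →  T_2 = 1.25 T_1.
Vertical: T_1 sin 40.9° + T_2 sin 52.8° = 117.7.
Substituting the horizontal relation into the vertical equation gives 1.651 T_1 = 117.7, so T_1 = 71.32 N.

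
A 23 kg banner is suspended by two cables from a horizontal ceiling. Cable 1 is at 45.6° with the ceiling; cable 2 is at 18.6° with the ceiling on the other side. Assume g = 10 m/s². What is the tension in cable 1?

T_1 ≈ 242 N

Weight W = 23 × 10 = 230 N acts straight down.
Horizontal: T_1 cos 45.6° = T_2 cos 18.6°  →  T_2 = 0.7382 T_1.
Vertical: T_1 sin 45.6° + T_2 sin 18.6° = 230.
Substituting the horizontal relation into the vertical equation gives 0.9499 T_1 = 230, so T_1 = 242.1 N.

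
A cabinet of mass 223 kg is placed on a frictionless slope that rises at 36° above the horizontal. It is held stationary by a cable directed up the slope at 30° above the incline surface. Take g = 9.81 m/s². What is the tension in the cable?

T ≈ 1480 N

Take axes along and perpendicular to the incline. Weight components: W sin 36° = 1286 N down-slope, W cos 36° = 1770 N into the surface.
Along incline: T cos 30° = W sin 36° → T = 1485 N.
Perpendicular: N = W cos 36° − T sin 30° = 1027 N.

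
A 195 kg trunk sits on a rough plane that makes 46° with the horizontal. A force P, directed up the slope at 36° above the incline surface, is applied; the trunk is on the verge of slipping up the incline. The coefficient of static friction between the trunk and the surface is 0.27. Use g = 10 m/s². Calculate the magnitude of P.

On the verge of sliding up the incline, friction equals μN and acts down the slope.
Perpendicular: N + P sin 36° = W cos 46° = 1355 N.
Along incline: P cos 36° = W sin 46° + μN  with W sin 46° = 1403 N.
Solving the pair for P and N: P = 1827 N, N = 280.4 N (and f = μN = 75.72 N).

P ≈ 1830 N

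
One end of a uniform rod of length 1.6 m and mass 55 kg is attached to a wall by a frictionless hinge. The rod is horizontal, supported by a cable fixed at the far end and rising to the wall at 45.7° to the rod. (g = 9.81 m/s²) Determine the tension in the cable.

Take torques about the hinge: T sin 45.7° · 1.6 = 55×9.81×0.8 = 431.64 N·m.
So T = 431.64 / (0.7157 × 1.6) = 376.94 N.

T ≈ 377 N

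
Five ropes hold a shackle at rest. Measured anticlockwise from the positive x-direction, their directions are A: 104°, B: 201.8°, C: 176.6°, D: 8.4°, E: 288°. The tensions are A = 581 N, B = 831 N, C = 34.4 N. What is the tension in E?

T_E ≈ 398 N

Resolve: ΣF_x = 581 cos 104° + 831 cos 201.8° + 34.4 cos 176.6° + T_D cos 8.4° + T_E cos 288° = 0.
        ΣF_y = 581 sin 104° + 831 sin 201.8° + 34.4 sin 176.6° + T_D sin 8.4° + T_E sin 288° = 0.
The known terms sum to (-946.5, 257.2) N, so 0.9893 T_D + 0.3090 T_E = 946.5 and 0.1461 T_D − 0.9511 T_E = -257.2.
Solving simultaneously: T_D = 832.3 N, T_E = 398.3 N.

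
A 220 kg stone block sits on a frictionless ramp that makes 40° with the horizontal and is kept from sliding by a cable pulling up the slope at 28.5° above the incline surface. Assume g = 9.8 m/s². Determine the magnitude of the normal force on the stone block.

Take axes along and perpendicular to the incline. Weight components: W sin 40° = 1386 N down-slope, W cos 40° = 1652 N into the surface.
Along incline: T cos 28.5° = W sin 40° → T = 1577 N.
Perpendicular: N = W cos 40° − T sin 28.5° = 899.1 N.

N ≈ 899 N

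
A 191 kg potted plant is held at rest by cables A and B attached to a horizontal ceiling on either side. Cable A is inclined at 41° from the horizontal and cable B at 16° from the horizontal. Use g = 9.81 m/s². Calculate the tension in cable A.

T_A ≈ 2150 N

Weight W = 191 × 9.81 = 1874 N acts straight down.
Horizontal: T_A cos 41° = T_B cos 16°  →  T_B = 0.7851 T_A.
Vertical: T_A sin 41° + T_B sin 16° = 1874.
Substituting the horizontal relation into the vertical equation gives 0.8725 T_A = 1874, so T_A = 2148 N.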